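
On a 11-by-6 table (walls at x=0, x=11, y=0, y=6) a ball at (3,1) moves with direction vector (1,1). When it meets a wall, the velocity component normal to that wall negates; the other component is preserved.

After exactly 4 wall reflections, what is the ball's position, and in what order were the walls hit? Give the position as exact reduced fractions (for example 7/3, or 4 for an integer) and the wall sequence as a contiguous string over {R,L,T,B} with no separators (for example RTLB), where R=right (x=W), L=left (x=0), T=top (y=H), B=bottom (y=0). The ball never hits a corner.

1. t=5 → T at (8,6); v=(1,-1)
2. t=3 → R at (11,3); v=(-1,-1)
3. t=3 → B at (8,0); v=(-1,1)
4. t=6 → T at (2,6); v=(-1,-1)

Final position: (2,6)
Wall sequence: TRBT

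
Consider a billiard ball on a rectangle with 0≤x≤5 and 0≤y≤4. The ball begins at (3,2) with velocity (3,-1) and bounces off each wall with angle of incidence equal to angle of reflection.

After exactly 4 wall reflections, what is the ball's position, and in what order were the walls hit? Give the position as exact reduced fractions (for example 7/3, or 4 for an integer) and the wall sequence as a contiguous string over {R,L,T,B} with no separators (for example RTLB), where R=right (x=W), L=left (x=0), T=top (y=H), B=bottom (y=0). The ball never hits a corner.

1. t=2/3 → R at (5,4/3); v=(-3,-1)
2. t=4/3 → B at (1,0); v=(-3,1)
3. t=1/3 → L at (0,1/3); v=(3,1)
4. t=5/3 → R at (5,2); v=(-3,1)

Final position: (5,2)
Wall sequence: RBLR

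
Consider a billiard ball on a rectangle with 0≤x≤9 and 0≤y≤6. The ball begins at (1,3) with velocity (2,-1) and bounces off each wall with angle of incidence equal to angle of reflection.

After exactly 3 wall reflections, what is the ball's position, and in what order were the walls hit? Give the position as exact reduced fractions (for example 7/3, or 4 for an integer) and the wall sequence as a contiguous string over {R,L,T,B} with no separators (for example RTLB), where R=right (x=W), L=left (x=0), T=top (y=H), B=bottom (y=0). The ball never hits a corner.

1. t=3 → B at (7,0); v=(2,1)
2. t=1 → R at (9,1); v=(-2,1)
3. t=9/2 → L at (0,11/2); v=(2,1)

Final position: (0,11/2)
Wall sequence: BRL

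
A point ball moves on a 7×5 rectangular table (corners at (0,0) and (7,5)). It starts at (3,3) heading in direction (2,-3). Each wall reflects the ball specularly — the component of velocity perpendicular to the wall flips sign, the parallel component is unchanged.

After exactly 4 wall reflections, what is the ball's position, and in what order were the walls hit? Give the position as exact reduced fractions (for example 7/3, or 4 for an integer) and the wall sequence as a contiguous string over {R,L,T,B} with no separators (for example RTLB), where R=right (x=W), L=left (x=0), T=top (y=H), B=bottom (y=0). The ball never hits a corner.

1. t=1 → B at (5,0); v=(2,3)
2. t=1 → R at (7,3); v=(-2,3)
3. t=2/3 → T at (17/3,5); v=(-2,-3)
4. t=5/3 → B at (7/3,0); v=(-2,3)

Final position: (7/3,0)
Wall sequence: BRTB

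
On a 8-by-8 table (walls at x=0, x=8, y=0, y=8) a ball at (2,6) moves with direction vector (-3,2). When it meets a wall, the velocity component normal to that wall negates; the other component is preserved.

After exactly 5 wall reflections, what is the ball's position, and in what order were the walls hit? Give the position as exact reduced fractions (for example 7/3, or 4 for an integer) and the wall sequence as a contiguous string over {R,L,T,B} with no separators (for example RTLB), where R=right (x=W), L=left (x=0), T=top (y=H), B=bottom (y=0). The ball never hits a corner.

1. t=2/3 → L at (0,22/3); v=(3,2)
2. t=1/3 → T at (1,8); v=(3,-2)
3. t=7/3 → R at (8,10/3); v=(-3,-2)
4. t=5/3 → B at (3,0); v=(-3,2)
5. t=1 → L at (0,2); v=(3,2)

Final position: (0,2)
Wall sequence: LTRBL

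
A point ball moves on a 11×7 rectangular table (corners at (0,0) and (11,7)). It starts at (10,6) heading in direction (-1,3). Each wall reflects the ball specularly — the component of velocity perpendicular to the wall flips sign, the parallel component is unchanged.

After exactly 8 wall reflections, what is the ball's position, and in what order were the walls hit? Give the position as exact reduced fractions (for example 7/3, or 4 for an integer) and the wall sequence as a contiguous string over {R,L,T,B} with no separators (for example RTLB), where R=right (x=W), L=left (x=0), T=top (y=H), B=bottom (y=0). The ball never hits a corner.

1. t=1/3 → T at (29/3,7); v=(-1,-3)
2. t=7/3 → B at (22/3,0); v=(-1,3)
3. t=7/3 → T at (5,7); v=(-1,-3)
4. t=7/3 → B at (8/3,0); v=(-1,3)
5. t=7/3 → T at (1/3,7); v=(-1,-3)
6. t=1/3 → L at (0,6); v=(1,-3)
7. t=2 → B at (2,0); v=(1,3)
8. t=7/3 → T at (13/3,7); v=(1,-3)

Final position: (13/3,7)
Wall sequence: TBTBTLBT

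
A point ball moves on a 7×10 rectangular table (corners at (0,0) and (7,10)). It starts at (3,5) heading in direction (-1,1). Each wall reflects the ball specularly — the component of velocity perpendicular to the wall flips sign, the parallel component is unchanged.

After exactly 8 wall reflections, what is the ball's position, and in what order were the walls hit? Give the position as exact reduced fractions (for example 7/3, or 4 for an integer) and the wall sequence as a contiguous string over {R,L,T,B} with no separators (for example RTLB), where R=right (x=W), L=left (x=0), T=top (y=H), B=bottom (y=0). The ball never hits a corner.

Final position: (0,4)
Wall sequence: LTRBLRTL

1. t=3 → L at (0,8); v=(1,1)
2. t=2 → T at (2,10); v=(1,-1)
3. t=5 → R at (7,5); v=(-1,-1)
4. t=5 → B at (2,0); v=(-1,1)
5. t=2 → L at (0,2); v=(1,1)
6. t=7 → R at (7,9); v=(-1,1)
7. t=1 → T at (6,10); v=(-1,-1)
8. t=6 → L at (0,4); v=(1,-1)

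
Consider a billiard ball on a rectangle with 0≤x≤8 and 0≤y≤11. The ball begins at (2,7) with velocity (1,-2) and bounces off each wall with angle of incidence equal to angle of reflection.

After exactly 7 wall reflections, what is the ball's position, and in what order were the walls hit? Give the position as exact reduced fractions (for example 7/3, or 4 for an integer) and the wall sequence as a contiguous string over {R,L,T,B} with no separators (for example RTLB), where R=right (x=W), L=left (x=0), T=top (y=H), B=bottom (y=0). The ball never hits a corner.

1. t=7/2 → B at (11/2,0); v=(1,2)
2. t=5/2 → R at (8,5); v=(-1,2)
3. t=3 → T at (5,11); v=(-1,-2)
4. t=5 → L at (0,1); v=(1,-2)
5. t=1/2 → B at (1/2,0); v=(1,2)
6. t=11/2 → T at (6,11); v=(1,-2)
7. t=2 → R at (8,7); v=(-1,-2)

Final position: (8,7)
Wall sequence: BRTLBTR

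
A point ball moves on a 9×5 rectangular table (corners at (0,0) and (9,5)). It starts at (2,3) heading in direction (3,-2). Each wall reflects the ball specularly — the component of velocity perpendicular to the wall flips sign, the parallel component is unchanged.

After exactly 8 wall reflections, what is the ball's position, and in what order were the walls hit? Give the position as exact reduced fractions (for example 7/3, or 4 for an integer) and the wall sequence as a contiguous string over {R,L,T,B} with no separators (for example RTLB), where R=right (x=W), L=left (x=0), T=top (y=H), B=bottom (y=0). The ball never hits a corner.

1. t=3/2 → B at (13/2,0); v=(3,2)
2. t=5/6 → R at (9,5/3); v=(-3,2)
3. t=5/3 → T at (4,5); v=(-3,-2)
4. t=4/3 → L at (0,7/3); v=(3,-2)
5. t=7/6 → B at (7/2,0); v=(3,2)
6. t=11/6 → R at (9,11/3); v=(-3,2)
7. t=2/3 → T at (7,5); v=(-3,-2)
8. t=7/3 → L at (0,1/3); v=(3,-2)

Final position: (0,1/3)
Wall sequence: BRTLBRTL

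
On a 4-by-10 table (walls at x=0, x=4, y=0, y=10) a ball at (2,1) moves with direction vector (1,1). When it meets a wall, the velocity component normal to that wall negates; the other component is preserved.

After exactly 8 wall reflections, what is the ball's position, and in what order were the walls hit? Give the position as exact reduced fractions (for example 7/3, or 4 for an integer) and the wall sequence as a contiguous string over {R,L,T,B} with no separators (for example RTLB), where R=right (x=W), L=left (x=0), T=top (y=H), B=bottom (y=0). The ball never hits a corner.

Final position: (0,3)
Wall sequence: RLTRLRBL

1. t=2 → R at (4,3); v=(-1,1)
2. t=4 → L at (0,7); v=(1,1)
3. t=3 → T at (3,10); v=(1,-1)
4. t=1 → R at (4,9); v=(-1,-1)
5. t=4 → L at (0,5); v=(1,-1)
6. t=4 → R at (4,1); v=(-1,-1)
7. t=1 → B at (3,0); v=(-1,1)
8. t=3 → L at (0,3); v=(1,1)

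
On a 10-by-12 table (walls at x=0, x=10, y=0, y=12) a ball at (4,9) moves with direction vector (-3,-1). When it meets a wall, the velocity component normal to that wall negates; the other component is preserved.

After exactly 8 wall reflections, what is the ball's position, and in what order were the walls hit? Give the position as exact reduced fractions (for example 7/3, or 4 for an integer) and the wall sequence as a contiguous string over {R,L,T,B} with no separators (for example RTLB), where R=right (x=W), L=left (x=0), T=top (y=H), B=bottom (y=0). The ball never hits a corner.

1. t=4/3 → L at (0,23/3); v=(3,-1)
2. t=10/3 → R at (10,13/3); v=(-3,-1)
3. t=10/3 → L at (0,1); v=(3,-1)
4. t=1 → B at (3,0); v=(3,1)
5. t=7/3 → R at (10,7/3); v=(-3,1)
6. t=10/3 → L at (0,17/3); v=(3,1)
7. t=10/3 → R at (10,9); v=(-3,1)
8. t=3 → T at (1,12); v=(-3,-1)

Final position: (1,12)
Wall sequence: LRLBRLRT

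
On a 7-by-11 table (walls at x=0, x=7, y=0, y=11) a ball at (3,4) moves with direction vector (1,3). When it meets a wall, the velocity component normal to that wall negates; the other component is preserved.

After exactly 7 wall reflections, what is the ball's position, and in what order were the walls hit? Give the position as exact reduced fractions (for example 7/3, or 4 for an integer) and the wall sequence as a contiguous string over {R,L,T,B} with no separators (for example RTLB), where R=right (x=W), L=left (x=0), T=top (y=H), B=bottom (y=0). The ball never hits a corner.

1. t=7/3 → T at (16/3,11); v=(1,-3)
2. t=5/3 → R at (7,6); v=(-1,-3)
3. t=2 → B at (5,0); v=(-1,3)
4. t=11/3 → T at (4/3,11); v=(-1,-3)
5. t=4/3 → L at (0,7); v=(1,-3)
6. t=7/3 → B at (7/3,0); v=(1,3)
7. t=11/3 → T at (6,11); v=(1,-3)

Final position: (6,11)
Wall sequence: TRBTLBT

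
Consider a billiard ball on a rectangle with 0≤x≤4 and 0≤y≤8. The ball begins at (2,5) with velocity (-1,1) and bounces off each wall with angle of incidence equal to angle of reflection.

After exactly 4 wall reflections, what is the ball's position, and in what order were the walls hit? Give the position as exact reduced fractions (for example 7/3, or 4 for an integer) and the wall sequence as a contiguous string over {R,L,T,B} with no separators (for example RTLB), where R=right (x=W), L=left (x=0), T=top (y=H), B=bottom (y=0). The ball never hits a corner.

1. t=2 → L at (0,7); v=(1,1)
2. t=1 → T at (1,8); v=(1,-1)
3. t=3 → R at (4,5); v=(-1,-1)
4. t=4 → L at (0,1); v=(1,-1)

Final position: (0,1)
Wall sequence: LTRL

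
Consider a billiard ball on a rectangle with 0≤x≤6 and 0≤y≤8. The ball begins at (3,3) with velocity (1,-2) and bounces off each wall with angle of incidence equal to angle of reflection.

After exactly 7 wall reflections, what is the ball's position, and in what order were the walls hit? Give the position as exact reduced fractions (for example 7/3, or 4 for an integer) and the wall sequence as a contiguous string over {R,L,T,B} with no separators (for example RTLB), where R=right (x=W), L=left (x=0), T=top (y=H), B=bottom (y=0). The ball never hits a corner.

Final position: (6,5)
Wall sequence: BRTLBTR

1. t=3/2 → B at (9/2,0); v=(1,2)
2. t=3/2 → R at (6,3); v=(-1,2)
3. t=5/2 → T at (7/2,8); v=(-1,-2)
4. t=7/2 → L at (0,1); v=(1,-2)
5. t=1/2 → B at (1/2,0); v=(1,2)
6. t=4 → T at (9/2,8); v=(1,-2)
7. t=3/2 → R at (6,5); v=(-1,-2)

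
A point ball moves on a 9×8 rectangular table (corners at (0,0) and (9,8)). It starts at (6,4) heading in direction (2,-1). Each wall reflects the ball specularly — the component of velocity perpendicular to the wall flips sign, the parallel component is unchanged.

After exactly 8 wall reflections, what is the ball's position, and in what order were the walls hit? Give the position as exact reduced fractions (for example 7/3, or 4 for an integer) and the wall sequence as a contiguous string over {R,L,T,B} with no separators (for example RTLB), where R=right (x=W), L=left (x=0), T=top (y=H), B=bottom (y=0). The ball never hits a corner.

Final position: (8,0)
Wall sequence: RBLRTLRB

1. t=3/2 → R at (9,5/2); v=(-2,-1)
2. t=5/2 → B at (4,0); v=(-2,1)
3. t=2 → L at (0,2); v=(2,1)
4. t=9/2 → R at (9,13/2); v=(-2,1)
5. t=3/2 → T at (6,8); v=(-2,-1)
6. t=3 → L at (0,5); v=(2,-1)
7. t=9/2 → R at (9,1/2); v=(-2,-1)
8. t=1/2 → B at (8,0); v=(-2,1)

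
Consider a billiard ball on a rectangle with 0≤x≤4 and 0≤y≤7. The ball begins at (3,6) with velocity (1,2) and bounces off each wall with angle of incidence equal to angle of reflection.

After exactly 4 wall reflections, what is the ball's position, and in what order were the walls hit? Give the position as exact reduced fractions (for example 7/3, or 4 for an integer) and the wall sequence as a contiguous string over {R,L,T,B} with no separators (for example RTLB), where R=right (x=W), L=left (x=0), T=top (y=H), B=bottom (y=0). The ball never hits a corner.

1. t=1/2 → T at (7/2,7); v=(1,-2)
2. t=1/2 → R at (4,6); v=(-1,-2)
3. t=3 → B at (1,0); v=(-1,2)
4. t=1 → L at (0,2); v=(1,2)

Final position: (0,2)
Wall sequence: TRBL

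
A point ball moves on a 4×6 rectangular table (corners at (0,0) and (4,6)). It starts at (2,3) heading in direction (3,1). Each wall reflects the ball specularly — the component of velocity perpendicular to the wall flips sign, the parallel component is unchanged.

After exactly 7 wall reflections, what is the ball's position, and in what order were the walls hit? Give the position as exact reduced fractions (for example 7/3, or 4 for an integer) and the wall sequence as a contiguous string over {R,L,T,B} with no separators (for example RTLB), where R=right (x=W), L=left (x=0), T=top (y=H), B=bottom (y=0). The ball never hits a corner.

1. t=2/3 → R at (4,11/3); v=(-3,1)
2. t=4/3 → L at (0,5); v=(3,1)
3. t=1 → T at (3,6); v=(3,-1)
4. t=1/3 → R at (4,17/3); v=(-3,-1)
5. t=4/3 → L at (0,13/3); v=(3,-1)
6. t=4/3 → R at (4,3); v=(-3,-1)
7. t=4/3 → L at (0,5/3); v=(3,-1)

Final position: (0,5/3)
Wall sequence: RLTRLRL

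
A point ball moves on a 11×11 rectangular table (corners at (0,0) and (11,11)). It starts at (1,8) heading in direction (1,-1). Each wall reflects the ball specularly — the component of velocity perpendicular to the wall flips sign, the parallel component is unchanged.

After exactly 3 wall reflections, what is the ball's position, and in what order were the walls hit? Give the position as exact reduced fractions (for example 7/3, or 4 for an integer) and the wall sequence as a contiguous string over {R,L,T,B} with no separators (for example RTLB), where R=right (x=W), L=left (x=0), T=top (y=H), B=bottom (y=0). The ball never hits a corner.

1. t=8 → B at (9,0); v=(1,1)
2. t=2 → R at (11,2); v=(-1,1)
3. t=9 → T at (2,11); v=(-1,-1)

Final position: (2,11)
Wall sequence: BRT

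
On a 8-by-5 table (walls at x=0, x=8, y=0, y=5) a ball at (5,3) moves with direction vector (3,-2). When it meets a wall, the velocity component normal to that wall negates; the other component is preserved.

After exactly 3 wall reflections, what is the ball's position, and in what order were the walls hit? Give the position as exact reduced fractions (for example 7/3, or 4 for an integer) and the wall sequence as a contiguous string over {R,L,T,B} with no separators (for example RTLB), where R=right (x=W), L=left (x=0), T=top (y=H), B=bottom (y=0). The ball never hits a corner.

Final position: (0,13/3)
Wall sequence: RBL

1. t=1 → R at (8,1); v=(-3,-2)
2. t=1/2 → B at (13/2,0); v=(-3,2)
3. t=13/6 → L at (0,13/3); v=(3,2)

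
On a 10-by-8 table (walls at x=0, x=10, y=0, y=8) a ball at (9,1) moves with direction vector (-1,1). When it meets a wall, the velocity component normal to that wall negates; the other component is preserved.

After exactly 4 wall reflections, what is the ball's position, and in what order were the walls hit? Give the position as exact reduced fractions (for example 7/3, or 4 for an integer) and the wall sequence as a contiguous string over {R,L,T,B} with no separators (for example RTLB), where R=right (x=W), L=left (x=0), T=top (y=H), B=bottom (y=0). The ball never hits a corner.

1. t=7 → T at (2,8); v=(-1,-1)
2. t=2 → L at (0,6); v=(1,-1)
3. t=6 → B at (6,0); v=(1,1)
4. t=4 → R at (10,4); v=(-1,1)

Final position: (10,4)
Wall sequence: TLBR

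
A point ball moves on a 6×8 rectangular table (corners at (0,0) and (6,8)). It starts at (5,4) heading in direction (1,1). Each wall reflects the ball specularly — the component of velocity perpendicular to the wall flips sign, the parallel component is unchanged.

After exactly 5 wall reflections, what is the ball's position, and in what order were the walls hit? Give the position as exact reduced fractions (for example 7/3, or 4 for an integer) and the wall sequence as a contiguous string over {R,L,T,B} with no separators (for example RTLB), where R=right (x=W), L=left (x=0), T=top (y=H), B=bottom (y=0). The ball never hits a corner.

1. t=1 → R at (6,5); v=(-1,1)
2. t=3 → T at (3,8); v=(-1,-1)
3. t=3 → L at (0,5); v=(1,-1)
4. t=5 → B at (5,0); v=(1,1)
5. t=1 → R at (6,1); v=(-1,1)

Final position: (6,1)
Wall sequence: RTLBR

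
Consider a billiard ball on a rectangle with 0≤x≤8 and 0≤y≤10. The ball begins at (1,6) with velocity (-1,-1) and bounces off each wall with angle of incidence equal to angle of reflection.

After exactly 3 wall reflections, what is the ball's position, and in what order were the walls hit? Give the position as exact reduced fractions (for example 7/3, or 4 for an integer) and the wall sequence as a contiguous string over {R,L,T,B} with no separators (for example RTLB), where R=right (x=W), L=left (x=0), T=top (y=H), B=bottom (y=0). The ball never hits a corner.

Final position: (8,3)
Wall sequence: LBR

1. t=1 → L at (0,5); v=(1,-1)
2. t=5 → B at (5,0); v=(1,1)
3. t=3 → R at (8,3); v=(-1,1)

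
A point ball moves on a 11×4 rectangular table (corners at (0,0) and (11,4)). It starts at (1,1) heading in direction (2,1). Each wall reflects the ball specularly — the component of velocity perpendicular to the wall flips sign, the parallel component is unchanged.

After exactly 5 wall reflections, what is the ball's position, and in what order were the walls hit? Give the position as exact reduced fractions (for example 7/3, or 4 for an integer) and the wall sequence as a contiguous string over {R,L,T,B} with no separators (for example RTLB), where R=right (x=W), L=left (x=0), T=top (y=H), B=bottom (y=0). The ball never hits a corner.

Final position: (1,4)
Wall sequence: TRBLT

1. t=3 → T at (7,4); v=(2,-1)
2. t=2 → R at (11,2); v=(-2,-1)
3. t=2 → B at (7,0); v=(-2,1)
4. t=7/2 → L at (0,7/2); v=(2,1)
5. t=1/2 → T at (1,4); v=(2,-1)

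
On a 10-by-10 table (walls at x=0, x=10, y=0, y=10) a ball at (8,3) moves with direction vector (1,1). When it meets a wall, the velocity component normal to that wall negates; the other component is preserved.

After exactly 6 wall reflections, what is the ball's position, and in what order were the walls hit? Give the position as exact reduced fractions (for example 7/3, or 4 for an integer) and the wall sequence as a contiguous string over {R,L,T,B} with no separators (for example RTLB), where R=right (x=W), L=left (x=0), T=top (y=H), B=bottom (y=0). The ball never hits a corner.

1. t=2 → R at (10,5); v=(-1,1)
2. t=5 → T at (5,10); v=(-1,-1)
3. t=5 → L at (0,5); v=(1,-1)
4. t=5 → B at (5,0); v=(1,1)
5. t=5 → R at (10,5); v=(-1,1)
6. t=5 → T at (5,10); v=(-1,-1)

Final position: (5,10)
Wall sequence: RTLBRT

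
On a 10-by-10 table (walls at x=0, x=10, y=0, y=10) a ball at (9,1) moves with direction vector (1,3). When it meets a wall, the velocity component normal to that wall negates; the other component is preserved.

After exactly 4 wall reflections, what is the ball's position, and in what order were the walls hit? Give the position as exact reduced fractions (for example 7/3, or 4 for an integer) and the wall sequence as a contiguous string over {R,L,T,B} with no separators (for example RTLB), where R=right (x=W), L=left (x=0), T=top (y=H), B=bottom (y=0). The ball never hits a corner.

1. t=1 → R at (10,4); v=(-1,3)
2. t=2 → T at (8,10); v=(-1,-3)
3. t=10/3 → B at (14/3,0); v=(-1,3)
4. t=10/3 → T at (4/3,10); v=(-1,-3)

Final position: (4/3,10)
Wall sequence: RTBT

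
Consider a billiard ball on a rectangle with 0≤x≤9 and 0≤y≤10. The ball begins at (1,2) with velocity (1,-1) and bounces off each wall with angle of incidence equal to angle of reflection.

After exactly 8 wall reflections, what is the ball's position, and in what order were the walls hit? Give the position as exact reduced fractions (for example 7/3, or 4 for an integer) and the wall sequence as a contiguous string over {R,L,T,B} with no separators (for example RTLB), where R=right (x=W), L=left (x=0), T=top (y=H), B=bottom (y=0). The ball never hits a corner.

1. t=2 → B at (3,0); v=(1,1)
2. t=6 → R at (9,6); v=(-1,1)
3. t=4 → T at (5,10); v=(-1,-1)
4. t=5 → L at (0,5); v=(1,-1)
5. t=5 → B at (5,0); v=(1,1)
6. t=4 → R at (9,4); v=(-1,1)
7. t=6 → T at (3,10); v=(-1,-1)
8. t=3 → L at (0,7); v=(1,-1)

Final position: (0,7)
Wall sequence: BRTLBRTL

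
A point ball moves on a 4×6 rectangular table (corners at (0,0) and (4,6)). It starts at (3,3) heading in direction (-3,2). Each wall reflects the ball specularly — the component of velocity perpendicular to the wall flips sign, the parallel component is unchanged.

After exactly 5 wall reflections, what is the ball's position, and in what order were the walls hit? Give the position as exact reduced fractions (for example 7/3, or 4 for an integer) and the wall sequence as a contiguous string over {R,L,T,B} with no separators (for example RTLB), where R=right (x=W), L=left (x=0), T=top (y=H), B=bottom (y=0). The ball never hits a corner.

1. t=1 → L at (0,5); v=(3,2)
2. t=1/2 → T at (3/2,6); v=(3,-2)
3. t=5/6 → R at (4,13/3); v=(-3,-2)
4. t=4/3 → L at (0,5/3); v=(3,-2)
5. t=5/6 → B at (5/2,0); v=(3,2)

Final position: (5/2,0)
Wall sequence: LTRLB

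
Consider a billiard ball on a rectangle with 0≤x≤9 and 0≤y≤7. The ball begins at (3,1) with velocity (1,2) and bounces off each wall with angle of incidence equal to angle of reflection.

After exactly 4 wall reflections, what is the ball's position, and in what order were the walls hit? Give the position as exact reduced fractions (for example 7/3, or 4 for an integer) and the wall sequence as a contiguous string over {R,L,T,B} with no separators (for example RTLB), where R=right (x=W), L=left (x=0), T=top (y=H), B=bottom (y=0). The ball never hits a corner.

1. t=3 → T at (6,7); v=(1,-2)
2. t=3 → R at (9,1); v=(-1,-2)
3. t=1/2 → B at (17/2,0); v=(-1,2)
4. t=7/2 → T at (5,7); v=(-1,-2)

Final position: (5,7)
Wall sequence: TRBT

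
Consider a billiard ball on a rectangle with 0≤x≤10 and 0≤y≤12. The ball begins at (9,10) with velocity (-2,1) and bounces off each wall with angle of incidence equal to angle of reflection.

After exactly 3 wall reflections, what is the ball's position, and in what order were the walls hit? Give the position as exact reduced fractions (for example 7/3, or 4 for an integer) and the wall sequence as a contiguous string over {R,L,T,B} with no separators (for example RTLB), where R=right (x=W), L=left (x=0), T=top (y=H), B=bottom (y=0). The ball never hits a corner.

1. t=2 → T at (5,12); v=(-2,-1)
2. t=5/2 → L at (0,19/2); v=(2,-1)
3. t=5 → R at (10,9/2); v=(-2,-1)

Final position: (10,9/2)
Wall sequence: TLR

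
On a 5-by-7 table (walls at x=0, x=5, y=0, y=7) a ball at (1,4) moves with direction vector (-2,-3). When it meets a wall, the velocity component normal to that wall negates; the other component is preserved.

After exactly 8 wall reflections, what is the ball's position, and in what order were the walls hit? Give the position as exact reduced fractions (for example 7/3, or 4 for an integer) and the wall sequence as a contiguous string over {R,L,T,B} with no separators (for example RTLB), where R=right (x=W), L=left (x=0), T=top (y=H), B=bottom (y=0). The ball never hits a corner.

Final position: (13/3,7)
Wall sequence: LBRTLBRT

1. t=1/2 → L at (0,5/2); v=(2,-3)
2. t=5/6 → B at (5/3,0); v=(2,3)
3. t=5/3 → R at (5,5); v=(-2,3)
4. t=2/3 → T at (11/3,7); v=(-2,-3)
5. t=11/6 → L at (0,3/2); v=(2,-3)
6. t=1/2 → B at (1,0); v=(2,3)
7. t=2 → R at (5,6); v=(-2,3)
8. t=1/3 → T at (13/3,7); v=(-2,-3)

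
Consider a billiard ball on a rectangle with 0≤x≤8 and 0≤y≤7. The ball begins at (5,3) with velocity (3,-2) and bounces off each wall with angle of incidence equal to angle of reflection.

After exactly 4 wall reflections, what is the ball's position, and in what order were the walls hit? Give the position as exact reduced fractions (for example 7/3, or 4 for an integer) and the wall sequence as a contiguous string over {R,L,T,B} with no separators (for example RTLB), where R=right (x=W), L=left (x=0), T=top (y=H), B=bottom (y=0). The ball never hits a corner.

1. t=1 → R at (8,1); v=(-3,-2)
2. t=1/2 → B at (13/2,0); v=(-3,2)
3. t=13/6 → L at (0,13/3); v=(3,2)
4. t=4/3 → T at (4,7); v=(3,-2)

Final position: (4,7)
Wall sequence: RBLT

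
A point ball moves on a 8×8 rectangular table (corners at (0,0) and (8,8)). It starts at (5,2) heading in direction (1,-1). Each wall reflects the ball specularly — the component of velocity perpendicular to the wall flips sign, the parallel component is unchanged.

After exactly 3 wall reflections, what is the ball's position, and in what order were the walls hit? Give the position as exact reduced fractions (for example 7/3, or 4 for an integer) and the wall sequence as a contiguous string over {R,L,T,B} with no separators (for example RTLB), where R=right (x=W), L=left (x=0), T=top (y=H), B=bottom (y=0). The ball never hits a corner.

Final position: (1,8)
Wall sequence: BRT

1. t=2 → B at (7,0); v=(1,1)
2. t=1 → R at (8,1); v=(-1,1)
3. t=7 → T at (1,8); v=(-1,-1)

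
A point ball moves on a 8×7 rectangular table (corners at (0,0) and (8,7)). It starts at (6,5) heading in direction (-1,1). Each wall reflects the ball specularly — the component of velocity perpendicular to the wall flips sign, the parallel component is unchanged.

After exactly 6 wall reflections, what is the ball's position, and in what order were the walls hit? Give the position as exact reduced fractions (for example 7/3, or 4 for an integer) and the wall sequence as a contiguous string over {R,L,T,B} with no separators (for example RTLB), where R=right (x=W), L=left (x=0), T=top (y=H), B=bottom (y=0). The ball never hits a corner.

1. t=2 → T at (4,7); v=(-1,-1)
2. t=4 → L at (0,3); v=(1,-1)
3. t=3 → B at (3,0); v=(1,1)
4. t=5 → R at (8,5); v=(-1,1)
5. t=2 → T at (6,7); v=(-1,-1)
6. t=6 → L at (0,1); v=(1,-1)

Final position: (0,1)
Wall sequence: TLBRTL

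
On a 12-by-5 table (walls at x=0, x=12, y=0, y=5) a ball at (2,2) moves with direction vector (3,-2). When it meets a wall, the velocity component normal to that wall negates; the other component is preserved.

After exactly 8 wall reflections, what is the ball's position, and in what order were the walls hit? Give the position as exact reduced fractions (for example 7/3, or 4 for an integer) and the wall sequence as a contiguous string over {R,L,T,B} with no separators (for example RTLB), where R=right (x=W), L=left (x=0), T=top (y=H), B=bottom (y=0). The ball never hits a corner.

1. t=1 → B at (5,0); v=(3,2)
2. t=7/3 → R at (12,14/3); v=(-3,2)
3. t=1/6 → T at (23/2,5); v=(-3,-2)
4. t=5/2 → B at (4,0); v=(-3,2)
5. t=4/3 → L at (0,8/3); v=(3,2)
6. t=7/6 → T at (7/2,5); v=(3,-2)
7. t=5/2 → B at (11,0); v=(3,2)
8. t=1/3 → R at (12,2/3); v=(-3,2)

Final position: (12,2/3)
Wall sequence: BRTBLTBR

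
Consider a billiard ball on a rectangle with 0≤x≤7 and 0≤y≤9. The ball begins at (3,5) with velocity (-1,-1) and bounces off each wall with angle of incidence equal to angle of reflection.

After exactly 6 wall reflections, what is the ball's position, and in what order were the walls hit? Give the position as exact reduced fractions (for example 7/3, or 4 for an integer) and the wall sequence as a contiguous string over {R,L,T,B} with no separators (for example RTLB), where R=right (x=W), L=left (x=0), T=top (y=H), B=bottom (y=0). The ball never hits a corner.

Final position: (6,0)
Wall sequence: LBRTLB

1. t=3 → L at (0,2); v=(1,-1)
2. t=2 → B at (2,0); v=(1,1)
3. t=5 → R at (7,5); v=(-1,1)
4. t=4 → T at (3,9); v=(-1,-1)
5. t=3 → L at (0,6); v=(1,-1)
6. t=6 → B at (6,0); v=(1,1)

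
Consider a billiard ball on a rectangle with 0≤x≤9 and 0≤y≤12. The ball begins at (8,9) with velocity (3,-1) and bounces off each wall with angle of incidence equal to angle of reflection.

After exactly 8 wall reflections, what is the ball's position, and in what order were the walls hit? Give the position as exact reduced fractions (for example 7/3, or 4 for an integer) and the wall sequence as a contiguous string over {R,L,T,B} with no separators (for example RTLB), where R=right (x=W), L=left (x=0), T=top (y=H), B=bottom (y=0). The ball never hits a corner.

Final position: (9,28/3)
Wall sequence: RLRBLRLR

1. t=1/3 → R at (9,26/3); v=(-3,-1)
2. t=3 → L at (0,17/3); v=(3,-1)
3. t=3 → R at (9,8/3); v=(-3,-1)
4. t=8/3 → B at (1,0); v=(-3,1)
5. t=1/3 → L at (0,1/3); v=(3,1)
6. t=3 → R at (9,10/3); v=(-3,1)
7. t=3 → L at (0,19/3); v=(3,1)
8. t=3 → R at (9,28/3); v=(-3,1)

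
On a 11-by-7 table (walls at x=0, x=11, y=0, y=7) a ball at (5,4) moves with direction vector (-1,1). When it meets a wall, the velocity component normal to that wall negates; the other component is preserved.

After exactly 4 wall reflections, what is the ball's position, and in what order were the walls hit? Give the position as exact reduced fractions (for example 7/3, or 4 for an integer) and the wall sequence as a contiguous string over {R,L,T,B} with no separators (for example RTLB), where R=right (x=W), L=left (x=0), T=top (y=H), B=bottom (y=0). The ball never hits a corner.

1. t=3 → T at (2,7); v=(-1,-1)
2. t=2 → L at (0,5); v=(1,-1)
3. t=5 → B at (5,0); v=(1,1)
4. t=6 → R at (11,6); v=(-1,1)

Final position: (11,6)
Wall sequence: TLBR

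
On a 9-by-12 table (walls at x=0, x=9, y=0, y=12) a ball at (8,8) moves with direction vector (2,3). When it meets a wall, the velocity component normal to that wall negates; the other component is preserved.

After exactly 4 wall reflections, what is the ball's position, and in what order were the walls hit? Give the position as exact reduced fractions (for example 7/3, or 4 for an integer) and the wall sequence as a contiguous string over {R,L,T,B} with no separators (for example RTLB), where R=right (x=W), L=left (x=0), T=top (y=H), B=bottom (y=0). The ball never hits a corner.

1. t=1/2 → R at (9,19/2); v=(-2,3)
2. t=5/6 → T at (22/3,12); v=(-2,-3)
3. t=11/3 → L at (0,1); v=(2,-3)
4. t=1/3 → B at (2/3,0); v=(2,3)

Final position: (2/3,0)
Wall sequence: RTLB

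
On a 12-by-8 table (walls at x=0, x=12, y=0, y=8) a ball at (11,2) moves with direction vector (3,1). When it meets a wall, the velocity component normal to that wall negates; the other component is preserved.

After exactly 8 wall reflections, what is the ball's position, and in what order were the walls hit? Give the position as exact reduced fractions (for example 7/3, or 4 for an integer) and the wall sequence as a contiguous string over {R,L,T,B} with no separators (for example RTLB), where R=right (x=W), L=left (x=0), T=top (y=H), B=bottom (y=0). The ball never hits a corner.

1. t=1/3 → R at (12,7/3); v=(-3,1)
2. t=4 → L at (0,19/3); v=(3,1)
3. t=5/3 → T at (5,8); v=(3,-1)
4. t=7/3 → R at (12,17/3); v=(-3,-1)
5. t=4 → L at (0,5/3); v=(3,-1)
6. t=5/3 → B at (5,0); v=(3,1)
7. t=7/3 → R at (12,7/3); v=(-3,1)
8. t=4 → L at (0,19/3); v=(3,1)

Final position: (0,19/3)
Wall sequence: RLTRLBRL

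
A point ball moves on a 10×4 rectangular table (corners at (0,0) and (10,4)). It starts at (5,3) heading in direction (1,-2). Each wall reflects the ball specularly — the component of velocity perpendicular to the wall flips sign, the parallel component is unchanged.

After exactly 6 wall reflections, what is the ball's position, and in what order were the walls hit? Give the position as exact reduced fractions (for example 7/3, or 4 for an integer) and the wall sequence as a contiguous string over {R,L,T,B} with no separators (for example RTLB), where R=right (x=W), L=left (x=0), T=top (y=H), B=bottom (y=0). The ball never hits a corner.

1. t=3/2 → B at (13/2,0); v=(1,2)
2. t=2 → T at (17/2,4); v=(1,-2)
3. t=3/2 → R at (10,1); v=(-1,-2)
4. t=1/2 → B at (19/2,0); v=(-1,2)
5. t=2 → T at (15/2,4); v=(-1,-2)
6. t=2 → B at (11/2,0); v=(-1,2)

Final position: (11/2,0)
Wall sequence: BTRBTB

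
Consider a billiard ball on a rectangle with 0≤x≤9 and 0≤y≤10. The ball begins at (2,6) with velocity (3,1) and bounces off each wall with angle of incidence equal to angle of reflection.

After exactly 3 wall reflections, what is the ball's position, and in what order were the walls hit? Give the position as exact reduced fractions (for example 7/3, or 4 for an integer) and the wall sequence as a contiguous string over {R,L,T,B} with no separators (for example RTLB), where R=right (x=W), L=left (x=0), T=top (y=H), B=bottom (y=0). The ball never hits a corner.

Final position: (0,26/3)
Wall sequence: RTL

1. t=7/3 → R at (9,25/3); v=(-3,1)
2. t=5/3 → T at (4,10); v=(-3,-1)
3. t=4/3 → L at (0,26/3); v=(3,-1)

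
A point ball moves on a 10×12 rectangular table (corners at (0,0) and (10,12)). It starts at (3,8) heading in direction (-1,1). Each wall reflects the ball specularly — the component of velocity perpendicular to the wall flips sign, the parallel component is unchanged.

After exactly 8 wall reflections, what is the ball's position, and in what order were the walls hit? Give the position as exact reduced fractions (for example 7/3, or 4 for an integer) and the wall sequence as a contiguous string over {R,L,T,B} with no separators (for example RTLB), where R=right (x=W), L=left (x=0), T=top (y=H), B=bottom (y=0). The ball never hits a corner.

Final position: (3,0)
Wall sequence: LTRBLTRB

1. t=3 → L at (0,11); v=(1,1)
2. t=1 → T at (1,12); v=(1,-1)
3. t=9 → R at (10,3); v=(-1,-1)
4. t=3 → B at (7,0); v=(-1,1)
5. t=7 → L at (0,7); v=(1,1)
6. t=5 → T at (5,12); v=(1,-1)
7. t=5 → R at (10,7); v=(-1,-1)
8. t=7 → B at (3,0); v=(-1,1)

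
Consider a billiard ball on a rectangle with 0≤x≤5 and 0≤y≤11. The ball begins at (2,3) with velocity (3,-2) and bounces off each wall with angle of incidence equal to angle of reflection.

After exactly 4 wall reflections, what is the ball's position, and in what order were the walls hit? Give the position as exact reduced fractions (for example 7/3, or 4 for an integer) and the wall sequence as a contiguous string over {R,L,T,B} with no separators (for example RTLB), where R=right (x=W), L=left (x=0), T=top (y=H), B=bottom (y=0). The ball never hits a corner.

1. t=1 → R at (5,1); v=(-3,-2)
2. t=1/2 → B at (7/2,0); v=(-3,2)
3. t=7/6 → L at (0,7/3); v=(3,2)
4. t=5/3 → R at (5,17/3); v=(-3,2)

Final position: (5,17/3)
Wall sequence: RBLR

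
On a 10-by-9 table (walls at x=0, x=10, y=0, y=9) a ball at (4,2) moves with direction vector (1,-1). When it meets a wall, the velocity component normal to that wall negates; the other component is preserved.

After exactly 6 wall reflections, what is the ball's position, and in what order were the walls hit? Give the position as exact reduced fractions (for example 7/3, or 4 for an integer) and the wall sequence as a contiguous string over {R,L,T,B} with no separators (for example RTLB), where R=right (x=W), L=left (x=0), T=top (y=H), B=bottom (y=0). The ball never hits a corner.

1. t=2 → B at (6,0); v=(1,1)
2. t=4 → R at (10,4); v=(-1,1)
3. t=5 → T at (5,9); v=(-1,-1)
4. t=5 → L at (0,4); v=(1,-1)
5. t=4 → B at (4,0); v=(1,1)
6. t=6 → R at (10,6); v=(-1,1)

Final position: (10,6)
Wall sequence: BRTLBR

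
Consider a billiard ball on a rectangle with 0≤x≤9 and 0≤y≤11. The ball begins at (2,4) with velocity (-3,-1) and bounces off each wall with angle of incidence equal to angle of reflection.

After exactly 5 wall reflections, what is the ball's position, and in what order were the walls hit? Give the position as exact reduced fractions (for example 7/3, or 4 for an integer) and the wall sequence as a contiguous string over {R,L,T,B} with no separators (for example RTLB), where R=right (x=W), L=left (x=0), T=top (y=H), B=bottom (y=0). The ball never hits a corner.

Final position: (9,17/3)
Wall sequence: LRBLR

1. t=2/3 → L at (0,10/3); v=(3,-1)
2. t=3 → R at (9,1/3); v=(-3,-1)
3. t=1/3 → B at (8,0); v=(-3,1)
4. t=8/3 → L at (0,8/3); v=(3,1)
5. t=3 → R at (9,17/3); v=(-3,1)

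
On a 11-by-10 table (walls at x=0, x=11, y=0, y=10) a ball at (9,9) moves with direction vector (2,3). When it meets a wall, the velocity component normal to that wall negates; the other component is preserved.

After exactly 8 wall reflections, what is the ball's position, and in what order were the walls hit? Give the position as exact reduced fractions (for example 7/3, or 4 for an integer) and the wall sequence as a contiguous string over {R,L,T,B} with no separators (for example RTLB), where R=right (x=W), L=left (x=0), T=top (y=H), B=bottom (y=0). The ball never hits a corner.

1. t=1/3 → T at (29/3,10); v=(2,-3)
2. t=2/3 → R at (11,8); v=(-2,-3)
3. t=8/3 → B at (17/3,0); v=(-2,3)
4. t=17/6 → L at (0,17/2); v=(2,3)
5. t=1/2 → T at (1,10); v=(2,-3)
6. t=10/3 → B at (23/3,0); v=(2,3)
7. t=5/3 → R at (11,5); v=(-2,3)
8. t=5/3 → T at (23/3,10); v=(-2,-3)

Final position: (23/3,10)
Wall sequence: TRBLTBRT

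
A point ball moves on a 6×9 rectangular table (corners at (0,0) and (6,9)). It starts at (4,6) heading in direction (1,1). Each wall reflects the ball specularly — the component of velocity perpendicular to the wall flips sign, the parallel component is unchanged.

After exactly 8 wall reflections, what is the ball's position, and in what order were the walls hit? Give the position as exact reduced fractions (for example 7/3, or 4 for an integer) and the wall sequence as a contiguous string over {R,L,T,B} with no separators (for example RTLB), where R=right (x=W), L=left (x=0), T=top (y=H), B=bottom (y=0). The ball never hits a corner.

Final position: (6,4)
Wall sequence: RTLBRLTR

1. t=2 → R at (6,8); v=(-1,1)
2. t=1 → T at (5,9); v=(-1,-1)
3. t=5 → L at (0,4); v=(1,-1)
4. t=4 → B at (4,0); v=(1,1)
5. t=2 → R at (6,2); v=(-1,1)
6. t=6 → L at (0,8); v=(1,1)
7. t=1 → T at (1,9); v=(1,-1)
8. t=5 → R at (6,4); v=(-1,-1)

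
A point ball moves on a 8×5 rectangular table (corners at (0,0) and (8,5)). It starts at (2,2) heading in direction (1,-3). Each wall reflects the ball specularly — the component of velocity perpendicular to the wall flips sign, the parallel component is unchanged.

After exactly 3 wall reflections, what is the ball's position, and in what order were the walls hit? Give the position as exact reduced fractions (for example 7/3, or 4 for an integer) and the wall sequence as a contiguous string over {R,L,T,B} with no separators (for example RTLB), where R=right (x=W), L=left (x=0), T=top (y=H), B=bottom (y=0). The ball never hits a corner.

1. t=2/3 → B at (8/3,0); v=(1,3)
2. t=5/3 → T at (13/3,5); v=(1,-3)
3. t=5/3 → B at (6,0); v=(1,3)

Final position: (6,0)
Wall sequence: BTB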